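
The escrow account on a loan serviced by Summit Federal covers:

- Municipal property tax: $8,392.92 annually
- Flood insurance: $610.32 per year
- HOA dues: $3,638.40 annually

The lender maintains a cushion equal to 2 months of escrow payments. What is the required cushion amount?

Municipal property tax = $8,392.92 annually
Flood insurance = $610.32 annually
HOA dues = $3,638.40 annually
Total annual escrow = $12,641.64
Per month = $12,641.64 / 12 = $1,053.47
Required cushion = 2 × $1,053.47 = $2,106.94

$2,106.94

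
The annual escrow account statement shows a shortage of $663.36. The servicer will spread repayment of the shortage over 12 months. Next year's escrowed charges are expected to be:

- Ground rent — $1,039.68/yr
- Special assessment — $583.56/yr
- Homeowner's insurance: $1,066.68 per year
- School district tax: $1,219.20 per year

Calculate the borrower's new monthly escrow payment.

$381.04

Ground rent = $1,039.68
Special assessment = $583.56
Homeowner's insurance = $1,066.68
School district tax = $1,219.20
Yearly total = $3,909.12
Per month = $3,909.12 ÷ 12 = $325.76
Monthly shortage recovery: $663.36 ÷ 12 = $55.28
Adjusted monthly = $325.76 + $55.28 = $381.04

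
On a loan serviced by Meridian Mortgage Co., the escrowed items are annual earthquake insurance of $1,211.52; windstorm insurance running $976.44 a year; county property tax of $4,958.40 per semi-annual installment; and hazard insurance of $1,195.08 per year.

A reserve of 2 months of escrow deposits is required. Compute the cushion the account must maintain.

Earthquake insurance — $1,211.52
Windstorm insurance — $976.44
County property tax — $4,958.40 × 2 = $9,916.80
Hazard insurance — $1,195.08
Combined annual = $1,211.52 + $976.44 + $9,916.80 + $1,195.08 = $13,299.84
Monthly escrow = $13,299.84 / 12 = $1,108.32
Reserve = 2 × $1,108.32 = $2,216.64

$2,216.64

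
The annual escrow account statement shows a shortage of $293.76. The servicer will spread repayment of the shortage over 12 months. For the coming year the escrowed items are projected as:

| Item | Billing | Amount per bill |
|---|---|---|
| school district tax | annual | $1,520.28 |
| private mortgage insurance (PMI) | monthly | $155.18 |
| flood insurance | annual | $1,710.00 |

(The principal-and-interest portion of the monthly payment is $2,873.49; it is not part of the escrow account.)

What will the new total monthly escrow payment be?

School district tax — $1,520.28 annually
Private mortgage insurance (PMI) — $155.18 × 12 = $1,862.16 annually
Flood insurance — $1,710.00 annually
Total annual escrow = $1,520.28 + $1,862.16 + $1,710.00 = $5,092.44
Monthly escrow = $5,092.44 / 12 = $424.37
Monthly shortage recovery: $293.76 / 12 = $24.48
Adjusted monthly = $424.37 + $24.48 = $448.85

$448.85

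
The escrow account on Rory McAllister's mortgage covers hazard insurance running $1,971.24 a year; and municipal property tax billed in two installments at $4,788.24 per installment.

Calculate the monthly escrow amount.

Hazard insurance — $1,971.24 per year
Municipal property tax — $4,788.24 × 2 = $9,576.48 per year
Annual escrow total = $1,971.24 + $9,576.48 = $11,547.72
Monthly = $11,547.72 ÷ 12 = $962.31

$962.31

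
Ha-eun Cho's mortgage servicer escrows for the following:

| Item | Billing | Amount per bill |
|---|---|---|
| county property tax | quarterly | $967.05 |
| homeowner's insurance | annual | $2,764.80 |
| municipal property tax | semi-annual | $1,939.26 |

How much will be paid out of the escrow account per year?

$10,511.52

County property tax: $967.05 × 4 = $3,868.20/yr
Homeowner's insurance: $2,764.80/yr
Municipal property tax: $1,939.26 × 2 = $3,878.52/yr
Total per year = $3,868.20 + $2,764.80 + $3,878.52 = $10,511.52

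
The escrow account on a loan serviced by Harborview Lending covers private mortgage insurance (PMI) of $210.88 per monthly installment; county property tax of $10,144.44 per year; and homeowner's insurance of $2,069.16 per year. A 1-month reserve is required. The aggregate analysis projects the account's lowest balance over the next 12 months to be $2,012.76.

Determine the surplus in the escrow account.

Private mortgage insurance (PMI) — $210.88 × 12 = $2,530.56 annually
County property tax — $10,144.44 annually
Homeowner's insurance — $2,069.16 annually
Annual escrow total = $2,530.56 + $10,144.44 + $2,069.16 = $14,744.16
Monthly = $14,744.16 / 12 = $1,228.68
Required reserve = 1 × $1,228.68 = $1,228.68
Excess over cushion: $2,012.76 − $1,228.68 = $784.08

$784.08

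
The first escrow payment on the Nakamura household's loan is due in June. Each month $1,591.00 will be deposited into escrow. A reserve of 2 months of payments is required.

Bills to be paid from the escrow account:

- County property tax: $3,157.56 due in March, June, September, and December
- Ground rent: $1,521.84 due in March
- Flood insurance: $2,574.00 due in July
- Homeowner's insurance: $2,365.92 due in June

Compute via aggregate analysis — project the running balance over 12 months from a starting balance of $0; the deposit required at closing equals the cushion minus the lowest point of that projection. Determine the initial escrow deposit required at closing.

Cushion = 2 × $1,591.00 = $3,182.00
Trial balance (start $0, +$1,591.00 each month, − disbursements):
  Jun: +$1,591.00 − $5,523.48 → -$3,932.48
  Jul: +$1,591.00 − $2,574.00 → -$4,915.48
  Aug: +$1,591.00 → -$3,324.48
  Sep: +$1,591.00 − $3,157.56 → -$4,891.04
  Oct: +$1,591.00 → -$3,300.04
  Nov: +$1,591.00 → -$1,709.04
  Dec: +$1,591.00 − $3,157.56 → -$3,275.60
  Jan: +$1,591.00 → -$1,684.60
  Feb: +$1,591.00 → -$93.60
  Mar: +$1,591.00 − $4,679.40 → -$3,182.00
  Apr: +$1,591.00 → -$1,591.00
  May: +$1,591.00 → $0.00
Lowest trial balance = -$4,915.48 (Jul)
Initial deposit = cushion − low point = $3,182.00 − (-$4,915.48) = $8,097.48

$8,097.48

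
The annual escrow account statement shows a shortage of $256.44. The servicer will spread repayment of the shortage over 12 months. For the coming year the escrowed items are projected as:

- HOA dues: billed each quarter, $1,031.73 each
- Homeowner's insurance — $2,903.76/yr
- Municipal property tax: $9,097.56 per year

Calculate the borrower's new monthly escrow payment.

$1,365.39

HOA dues — $1,031.73 × 4 = $4,126.92 per year
Homeowner's insurance — $2,903.76 per year
Municipal property tax — $9,097.56 per year
Total annual escrow = $4,126.92 + $2,903.76 + $9,097.56 = $16,128.24
Base monthly escrow = $16,128.24 / 12 = $1,344.02
Shortage per month = $256.44 ÷ 12 = $21.37
New monthly escrow = $1,344.02 + $21.37 = $1,365.39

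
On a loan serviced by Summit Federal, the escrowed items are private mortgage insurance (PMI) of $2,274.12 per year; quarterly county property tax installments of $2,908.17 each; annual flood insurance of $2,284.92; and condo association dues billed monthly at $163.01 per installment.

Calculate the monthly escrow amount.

$1,512.32

Private mortgage insurance (PMI) = $2,274.12
County property tax = $2,908.17 × 4 = $11,632.68
Flood insurance = $2,284.92
Condo association dues = $163.01 × 12 = $1,956.12
Total annual escrow = $2,274.12 + $11,632.68 + $2,284.92 + $1,956.12 = $18,147.84
Per month = $18,147.84 ÷ 12 = $1,512.32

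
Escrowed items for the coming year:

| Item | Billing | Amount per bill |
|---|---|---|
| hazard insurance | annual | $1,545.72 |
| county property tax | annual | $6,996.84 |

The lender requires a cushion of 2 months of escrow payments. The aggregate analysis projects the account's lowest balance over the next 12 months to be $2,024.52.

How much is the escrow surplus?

$600.76

Hazard insurance = $1,545.72 per year
County property tax = $6,996.84 per year
Annual escrow total = $1,545.72 + $6,996.84 = $8,542.56
Monthly = $8,542.56 ÷ 12 = $711.88
Required reserve = 2 × $711.88 = $1,423.76
Surplus = $2,024.52 − $1,423.76 = $600.76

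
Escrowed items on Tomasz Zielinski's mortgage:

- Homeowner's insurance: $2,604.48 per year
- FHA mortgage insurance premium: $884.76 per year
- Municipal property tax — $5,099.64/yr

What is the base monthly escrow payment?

Homeowner's insurance: $2,604.48 per year
FHA mortgage insurance premium: $884.76 per year
Municipal property tax: $5,099.64 per year
Total annual escrow = $2,604.48 + $884.76 + $5,099.64 = $8,588.88
Per month = $8,588.88 / 12 = $715.74

$715.74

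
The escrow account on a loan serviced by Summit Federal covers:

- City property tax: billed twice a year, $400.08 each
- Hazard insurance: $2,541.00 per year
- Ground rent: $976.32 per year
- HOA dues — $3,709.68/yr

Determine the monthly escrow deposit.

City property tax — $400.08 × 2 = $800.16 per year
Hazard insurance — $2,541.00 per year
Ground rent — $976.32 per year
HOA dues — $3,709.68 per year
Annual escrow total = $800.16 + $2,541.00 + $976.32 + $3,709.68 = $8,027.16
Per month = $8,027.16 / 12 = $668.93

$668.93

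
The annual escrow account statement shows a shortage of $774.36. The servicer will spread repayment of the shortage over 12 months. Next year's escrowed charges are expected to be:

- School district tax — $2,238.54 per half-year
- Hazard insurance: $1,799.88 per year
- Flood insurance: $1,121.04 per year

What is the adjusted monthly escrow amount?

School district tax = $2,238.54 × 2 = $4,477.08 per year
Hazard insurance = $1,799.88 per year
Flood insurance = $1,121.04 per year
Annual escrow total = $7,398.00
Per month = $7,398.00 ÷ 12 = $616.50
Shortage per month = $774.36 / 12 = $64.53
Adjusted monthly = $616.50 + $64.53 = $681.03

$681.03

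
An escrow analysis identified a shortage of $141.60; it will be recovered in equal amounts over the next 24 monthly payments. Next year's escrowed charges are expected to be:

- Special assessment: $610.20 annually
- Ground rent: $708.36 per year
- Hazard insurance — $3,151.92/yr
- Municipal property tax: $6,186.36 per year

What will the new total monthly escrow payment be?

Special assessment: $610.20 per year
Ground rent: $708.36 per year
Hazard insurance: $3,151.92 per year
Municipal property tax: $6,186.36 per year
Yearly total = $610.20 + $708.36 + $3,151.92 + $6,186.36 = $10,656.84
Monthly escrow = $10,656.84 / 12 = $888.07
Shortage per month = $141.60 / 24 = $5.90
Adjusted monthly = $888.07 + $5.90 = $893.97

$893.97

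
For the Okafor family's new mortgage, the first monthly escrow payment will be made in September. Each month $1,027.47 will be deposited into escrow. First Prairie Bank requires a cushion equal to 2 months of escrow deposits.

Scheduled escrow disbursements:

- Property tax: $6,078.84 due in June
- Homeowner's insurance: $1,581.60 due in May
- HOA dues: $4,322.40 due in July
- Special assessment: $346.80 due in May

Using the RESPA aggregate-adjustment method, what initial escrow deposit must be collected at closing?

$3,082.41

Cushion = 2 × $1,027.47 = $2,054.94
Trial balance (start $0, +$1,027.47 each month, − disbursements):
  Sep: +$1,027.47 → $1,027.47
  Oct: +$1,027.47 → $2,054.94
  Nov: +$1,027.47 → $3,082.41
  Dec: +$1,027.47 → $4,109.88
  Jan: +$1,027.47 → $5,137.35
  Feb: +$1,027.47 → $6,164.82
  Mar: +$1,027.47 → $7,192.29
  Apr: +$1,027.47 → $8,219.76
  May: +$1,027.47 − $1,928.40 → $7,318.83
  Jun: +$1,027.47 − $6,078.84 → $2,267.46
  Jul: +$1,027.47 − $4,322.40 → -$1,027.47
  Aug: +$1,027.47 → $0.00
Lowest trial balance = -$1,027.47 (Jul)
Initial deposit = cushion − low point = $2,054.94 − (-$1,027.47) = $3,082.41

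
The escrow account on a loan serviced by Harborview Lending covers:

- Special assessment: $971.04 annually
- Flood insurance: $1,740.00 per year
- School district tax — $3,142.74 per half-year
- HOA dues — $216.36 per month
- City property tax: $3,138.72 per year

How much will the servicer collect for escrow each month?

Special assessment: $971.04 annually
Flood insurance: $1,740.00 annually
School district tax: $3,142.74 × 2 = $6,285.48 annually
HOA dues: $216.36 × 12 = $2,596.32 annually
City property tax: $3,138.72 annually
Total per year = $971.04 + $1,740.00 + $6,285.48 + $2,596.32 + $3,138.72 = $14,731.56
Base monthly escrow = $14,731.56 ÷ 12 = $1,227.63

$1,227.63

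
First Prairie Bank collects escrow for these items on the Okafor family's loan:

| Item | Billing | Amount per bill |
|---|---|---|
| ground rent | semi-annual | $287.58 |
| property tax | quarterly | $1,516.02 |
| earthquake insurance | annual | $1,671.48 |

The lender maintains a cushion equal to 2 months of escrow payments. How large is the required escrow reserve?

Ground rent — $287.58 × 2 = $575.16/yr
Property tax — $1,516.02 × 4 = $6,064.08/yr
Earthquake insurance — $1,671.48/yr
Total per year = $575.16 + $6,064.08 + $1,671.48 = $8,310.72
Monthly = $8,310.72 / 12 = $692.56
Reserve = 2 × $692.56 = $1,385.12

$1,385.12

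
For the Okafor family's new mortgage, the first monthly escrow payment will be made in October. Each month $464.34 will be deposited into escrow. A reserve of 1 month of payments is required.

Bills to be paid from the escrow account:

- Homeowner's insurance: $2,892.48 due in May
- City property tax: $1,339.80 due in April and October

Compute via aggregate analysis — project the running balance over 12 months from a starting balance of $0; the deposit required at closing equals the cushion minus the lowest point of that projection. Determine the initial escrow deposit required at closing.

$2,321.70

Cushion = 1 × $464.34 = $464.34
Trial balance (start $0, +$464.34 each month, − disbursements):
  Oct: +$464.34 − $1,339.80 → -$875.46
  Nov: +$464.34 → -$411.12
  Dec: +$464.34 → $53.22
  Jan: +$464.34 → $517.56
  Feb: +$464.34 → $981.90
  Mar: +$464.34 → $1,446.24
  Apr: +$464.34 − $1,339.80 → $570.78
  May: +$464.34 − $2,892.48 → -$1,857.36
  Jun: +$464.34 → -$1,393.02
  Jul: +$464.34 → -$928.68
  Aug: +$464.34 → -$464.34
  Sep: +$464.34 → $0.00
Lowest trial balance = -$1,857.36 (May)
Initial deposit = cushion − low point = $464.34 − (-$1,857.36) = $2,321.70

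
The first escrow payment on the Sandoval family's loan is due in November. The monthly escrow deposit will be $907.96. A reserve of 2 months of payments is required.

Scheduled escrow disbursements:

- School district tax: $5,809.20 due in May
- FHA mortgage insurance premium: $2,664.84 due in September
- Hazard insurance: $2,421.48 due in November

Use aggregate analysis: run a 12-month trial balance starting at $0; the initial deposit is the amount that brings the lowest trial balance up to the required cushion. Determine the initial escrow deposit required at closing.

Cushion = 2 × $907.96 = $1,815.92
Trial balance (start $0, +$907.96 each month, − disbursements):
  Nov: +$907.96 − $2,421.48 → -$1,513.52
  Dec: +$907.96 → -$605.56
  Jan: +$907.96 → $302.40
  Feb: +$907.96 → $1,210.36
  Mar: +$907.96 → $2,118.32
  Apr: +$907.96 → $3,026.28
  May: +$907.96 − $5,809.20 → -$1,874.96
  Jun: +$907.96 → -$967.00
  Jul: +$907.96 → -$59.04
  Aug: +$907.96 → $848.92
  Sep: +$907.96 − $2,664.84 → -$907.96
  Oct: +$907.96 → $0.00
Lowest trial balance = -$1,874.96 (May)
Initial deposit = cushion − low point = $1,815.92 − (-$1,874.96) = $3,690.88

$3,690.88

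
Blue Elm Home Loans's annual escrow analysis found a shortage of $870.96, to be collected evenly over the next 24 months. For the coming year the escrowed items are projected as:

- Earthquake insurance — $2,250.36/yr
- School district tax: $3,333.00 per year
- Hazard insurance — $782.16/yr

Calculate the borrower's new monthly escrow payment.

$566.75

Earthquake insurance — $2,250.36/yr
School district tax — $3,333.00/yr
Hazard insurance — $782.16/yr
Yearly total = $6,365.52
Base monthly escrow = $6,365.52 / 12 = $530.46
Shortage spread = $870.96 / 24 = $36.29/mo
New monthly escrow = $530.46 + $36.29 = $566.75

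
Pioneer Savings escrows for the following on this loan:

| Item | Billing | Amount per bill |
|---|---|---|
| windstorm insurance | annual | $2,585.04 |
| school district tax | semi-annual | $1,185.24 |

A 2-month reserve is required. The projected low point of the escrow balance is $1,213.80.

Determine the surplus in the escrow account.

$387.88

Windstorm insurance — $2,585.04
School district tax — $1,185.24 × 2 = $2,370.48
Combined annual = $2,585.04 + $2,370.48 = $4,955.52
Monthly escrow = $4,955.52 ÷ 12 = $412.96
Required cushion = 2 × $412.96 = $825.92
Surplus = $1,213.80 − $825.92 = $387.88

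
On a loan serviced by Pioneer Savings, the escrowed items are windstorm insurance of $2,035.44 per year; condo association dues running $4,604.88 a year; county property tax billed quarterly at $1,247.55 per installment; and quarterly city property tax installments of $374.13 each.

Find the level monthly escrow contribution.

$1,093.92

Windstorm insurance — $2,035.44
Condo association dues — $4,604.88
County property tax — $1,247.55 × 4 = $4,990.20
City property tax — $374.13 × 4 = $1,496.52
Combined annual = $2,035.44 + $4,604.88 + $4,990.20 + $1,496.52 = $13,127.04
Per month = $13,127.04 ÷ 12 = $1,093.92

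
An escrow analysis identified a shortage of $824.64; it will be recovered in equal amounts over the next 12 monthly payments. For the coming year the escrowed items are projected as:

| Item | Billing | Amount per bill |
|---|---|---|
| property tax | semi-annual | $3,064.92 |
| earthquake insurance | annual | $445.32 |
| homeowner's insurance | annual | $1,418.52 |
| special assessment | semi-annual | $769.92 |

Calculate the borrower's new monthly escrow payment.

Property tax: $3,064.92 × 2 = $6,129.84 annually
Earthquake insurance: $445.32 annually
Homeowner's insurance: $1,418.52 annually
Special assessment: $769.92 × 2 = $1,539.84 annually
Combined annual = $9,533.52
Per month = $9,533.52 ÷ 12 = $794.46
Monthly shortage recovery: $824.64 ÷ 12 = $68.72
Adjusted monthly = $794.46 + $68.72 = $863.18

$863.18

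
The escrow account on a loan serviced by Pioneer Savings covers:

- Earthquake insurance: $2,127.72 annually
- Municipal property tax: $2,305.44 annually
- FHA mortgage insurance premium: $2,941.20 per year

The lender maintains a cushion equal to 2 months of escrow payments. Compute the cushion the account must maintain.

$1,229.06

Earthquake insurance — $2,127.72/yr
Municipal property tax — $2,305.44/yr
FHA mortgage insurance premium — $2,941.20/yr
Yearly total = $7,374.36
Monthly = $7,374.36 ÷ 12 = $614.53
Required cushion = 2 × $614.53 = $1,229.06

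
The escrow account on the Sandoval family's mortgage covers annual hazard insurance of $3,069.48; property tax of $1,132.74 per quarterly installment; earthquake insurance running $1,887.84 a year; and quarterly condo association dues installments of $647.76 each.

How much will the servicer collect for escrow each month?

$1,006.61

Hazard insurance — $3,069.48 per year
Property tax — $1,132.74 × 4 = $4,530.96 per year
Earthquake insurance — $1,887.84 per year
Condo association dues — $647.76 × 4 = $2,591.04 per year
Combined annual = $12,079.32
Per month = $12,079.32 ÷ 12 = $1,006.61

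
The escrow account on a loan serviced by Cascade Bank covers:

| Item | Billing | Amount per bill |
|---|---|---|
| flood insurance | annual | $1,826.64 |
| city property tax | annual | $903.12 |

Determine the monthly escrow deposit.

$227.48

Flood insurance = $1,826.64 annually
City property tax = $903.12 annually
Total annual escrow = $2,729.76
Per month = $2,729.76 / 12 = $227.48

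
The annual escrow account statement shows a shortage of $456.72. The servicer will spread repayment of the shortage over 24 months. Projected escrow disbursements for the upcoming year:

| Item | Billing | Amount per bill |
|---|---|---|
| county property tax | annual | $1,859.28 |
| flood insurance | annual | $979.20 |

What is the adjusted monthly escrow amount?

County property tax — $1,859.28/yr
Flood insurance — $979.20/yr
Annual escrow total = $1,859.28 + $979.20 = $2,838.48
Monthly escrow = $2,838.48 / 12 = $236.54
Shortage per month = $456.72 ÷ 24 = $19.03
New monthly escrow = $236.54 + $19.03 = $255.57

$255.57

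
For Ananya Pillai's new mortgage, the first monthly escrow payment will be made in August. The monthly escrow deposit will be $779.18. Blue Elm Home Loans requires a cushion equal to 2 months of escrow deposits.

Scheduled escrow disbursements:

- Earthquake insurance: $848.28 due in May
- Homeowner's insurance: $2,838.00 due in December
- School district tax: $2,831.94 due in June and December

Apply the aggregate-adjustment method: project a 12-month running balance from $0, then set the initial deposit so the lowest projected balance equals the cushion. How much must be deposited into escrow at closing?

$3,332.40

Cushion = 2 × $779.18 = $1,558.36
Trial balance (start $0, +$779.18 each month, − disbursements):
  Aug: +$779.18 → $779.18
  Sep: +$779.18 → $1,558.36
  Oct: +$779.18 → $2,337.54
  Nov: +$779.18 → $3,116.72
  Dec: +$779.18 − $5,669.94 → -$1,774.04
  Jan: +$779.18 → -$994.86
  Feb: +$779.18 → -$215.68
  Mar: +$779.18 → $563.50
  Apr: +$779.18 → $1,342.68
  May: +$779.18 − $848.28 → $1,273.58
  Jun: +$779.18 − $2,831.94 → -$779.18
  Jul: +$779.18 → $0.00
Lowest trial balance = -$1,774.04 (Dec)
Initial deposit = cushion − low point = $1,558.36 − (-$1,774.04) = $3,332.40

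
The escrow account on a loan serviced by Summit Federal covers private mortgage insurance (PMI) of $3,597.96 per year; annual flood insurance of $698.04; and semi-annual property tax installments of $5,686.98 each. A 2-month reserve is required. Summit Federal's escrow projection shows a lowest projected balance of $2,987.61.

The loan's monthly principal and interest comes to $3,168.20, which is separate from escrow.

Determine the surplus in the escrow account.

Private mortgage insurance (PMI): $3,597.96/yr
Flood insurance: $698.04/yr
Property tax: $5,686.98 × 2 = $11,373.96/yr
Total annual escrow = $15,669.96
Base monthly escrow = $15,669.96 ÷ 12 = $1,305.83
Required reserve = 2 × $1,305.83 = $2,611.66
Excess over cushion: $2,987.61 − $2,611.66 = $375.95

$375.95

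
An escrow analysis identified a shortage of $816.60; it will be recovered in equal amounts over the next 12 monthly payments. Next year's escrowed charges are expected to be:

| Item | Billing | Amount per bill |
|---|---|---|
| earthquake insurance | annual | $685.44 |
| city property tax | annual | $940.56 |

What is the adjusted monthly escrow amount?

Earthquake insurance — $685.44 per year
City property tax — $940.56 per year
Total per year = $1,626.00
Monthly escrow = $1,626.00 / 12 = $135.50
Shortage per month = $816.60 ÷ 12 = $68.05
Adjusted monthly = $135.50 + $68.05 = $203.55

$203.55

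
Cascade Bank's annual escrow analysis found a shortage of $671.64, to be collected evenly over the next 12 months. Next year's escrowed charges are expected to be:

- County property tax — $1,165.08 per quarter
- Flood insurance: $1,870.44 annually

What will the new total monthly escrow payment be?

$600.20

County property tax: $1,165.08 × 4 = $4,660.32
Flood insurance: $1,870.44
Total per year = $4,660.32 + $1,870.44 = $6,530.76
Base monthly escrow = $6,530.76 / 12 = $544.23
Shortage per month = $671.64 ÷ 12 = $55.97
Adjusted monthly = $544.23 + $55.97 = $600.20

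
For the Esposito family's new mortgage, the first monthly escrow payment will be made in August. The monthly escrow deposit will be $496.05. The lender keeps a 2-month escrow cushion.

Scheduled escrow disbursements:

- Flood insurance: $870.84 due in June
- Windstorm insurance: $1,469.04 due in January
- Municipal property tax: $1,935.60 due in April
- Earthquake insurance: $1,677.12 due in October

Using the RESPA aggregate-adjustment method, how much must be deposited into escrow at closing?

Cushion = 2 × $496.05 = $992.10
Trial balance (start $0, +$496.05 each month, − disbursements):
  Aug: +$496.05 → $496.05
  Sep: +$496.05 → $992.10
  Oct: +$496.05 − $1,677.12 → -$188.97
  Nov: +$496.05 → $307.08
  Dec: +$496.05 → $803.13
  Jan: +$496.05 − $1,469.04 → -$169.86
  Feb: +$496.05 → $326.19
  Mar: +$496.05 → $822.24
  Apr: +$496.05 − $1,935.60 → -$617.31
  May: +$496.05 → -$121.26
  Jun: +$496.05 − $870.84 → -$496.05
  Jul: +$496.05 → $0.00
Lowest trial balance = -$617.31 (Apr)
Initial deposit = cushion − low point = $992.10 − (-$617.31) = $1,609.41

$1,609.41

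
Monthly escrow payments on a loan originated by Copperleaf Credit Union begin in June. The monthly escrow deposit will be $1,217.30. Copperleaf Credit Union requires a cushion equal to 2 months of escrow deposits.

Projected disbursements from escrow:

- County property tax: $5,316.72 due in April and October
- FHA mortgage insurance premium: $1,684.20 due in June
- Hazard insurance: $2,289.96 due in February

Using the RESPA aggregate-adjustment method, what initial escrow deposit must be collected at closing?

$3,651.90

Cushion = 2 × $1,217.30 = $2,434.60
Trial balance (start $0, +$1,217.30 each month, − disbursements):
  Jun: +$1,217.30 − $1,684.20 → -$466.90
  Jul: +$1,217.30 → $750.40
  Aug: +$1,217.30 → $1,967.70
  Sep: +$1,217.30 → $3,185.00
  Oct: +$1,217.30 − $5,316.72 → -$914.42
  Nov: +$1,217.30 → $302.88
  Dec: +$1,217.30 → $1,520.18
  Jan: +$1,217.30 → $2,737.48
  Feb: +$1,217.30 − $2,289.96 → $1,664.82
  Mar: +$1,217.30 → $2,882.12
  Apr: +$1,217.30 − $5,316.72 → -$1,217.30
  May: +$1,217.30 → $0.00
Lowest trial balance = -$1,217.30 (Apr)
Initial deposit = cushion − low point = $2,434.60 − (-$1,217.30) = $3,651.90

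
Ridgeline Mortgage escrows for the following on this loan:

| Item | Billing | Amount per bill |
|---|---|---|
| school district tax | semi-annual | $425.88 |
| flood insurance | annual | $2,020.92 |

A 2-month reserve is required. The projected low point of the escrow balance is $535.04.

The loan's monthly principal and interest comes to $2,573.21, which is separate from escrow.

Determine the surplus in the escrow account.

$56.26

School district tax: $425.88 × 2 = $851.76 per year
Flood insurance: $2,020.92 per year
Annual escrow total = $851.76 + $2,020.92 = $2,872.68
Base monthly escrow = $2,872.68 / 12 = $239.39
Required cushion = 2 × $239.39 = $478.78
Surplus = $535.04 − $478.78 = $56.26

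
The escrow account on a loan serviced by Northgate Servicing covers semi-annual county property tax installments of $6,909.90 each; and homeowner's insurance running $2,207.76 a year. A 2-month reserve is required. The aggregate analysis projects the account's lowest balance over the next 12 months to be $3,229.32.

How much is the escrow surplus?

County property tax — $6,909.90 × 2 = $13,819.80/yr
Homeowner's insurance — $2,207.76/yr
Yearly total = $16,027.56
Base monthly escrow = $16,027.56 ÷ 12 = $1,335.63
Required cushion = 2 × $1,335.63 = $2,671.26
Surplus = $3,229.32 − $2,671.26 = $558.06

$558.06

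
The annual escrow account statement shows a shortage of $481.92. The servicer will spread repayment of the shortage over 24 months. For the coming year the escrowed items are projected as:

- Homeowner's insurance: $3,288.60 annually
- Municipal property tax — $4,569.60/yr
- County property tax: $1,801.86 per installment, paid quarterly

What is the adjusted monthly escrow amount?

$1,275.55

Homeowner's insurance = $3,288.60 annually
Municipal property tax = $4,569.60 annually
County property tax = $1,801.86 × 4 = $7,207.44 annually
Yearly total = $3,288.60 + $4,569.60 + $7,207.44 = $15,065.64
Per month = $15,065.64 ÷ 12 = $1,255.47
Monthly shortage recovery: $481.92 ÷ 24 = $20.08
New monthly escrow = $1,255.47 + $20.08 = $1,275.55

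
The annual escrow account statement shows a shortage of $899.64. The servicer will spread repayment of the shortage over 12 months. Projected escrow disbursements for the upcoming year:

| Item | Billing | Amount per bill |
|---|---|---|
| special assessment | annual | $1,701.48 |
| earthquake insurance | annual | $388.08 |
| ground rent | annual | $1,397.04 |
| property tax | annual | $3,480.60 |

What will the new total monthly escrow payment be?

Special assessment — $1,701.48 per year
Earthquake insurance — $388.08 per year
Ground rent — $1,397.04 per year
Property tax — $3,480.60 per year
Annual escrow total = $1,701.48 + $388.08 + $1,397.04 + $3,480.60 = $6,967.20
Base monthly escrow = $6,967.20 / 12 = $580.60
Monthly shortage recovery: $899.64 ÷ 12 = $74.97
New monthly escrow = $580.60 + $74.97 = $655.57

$655.57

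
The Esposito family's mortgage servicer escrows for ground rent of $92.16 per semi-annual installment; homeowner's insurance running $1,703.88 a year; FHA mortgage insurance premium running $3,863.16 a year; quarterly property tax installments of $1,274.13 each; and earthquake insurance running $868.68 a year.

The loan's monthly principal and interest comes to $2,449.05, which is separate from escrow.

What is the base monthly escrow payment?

$976.38

Ground rent: $92.16 × 2 = $184.32/yr
Homeowner's insurance: $1,703.88/yr
FHA mortgage insurance premium: $3,863.16/yr
Property tax: $1,274.13 × 4 = $5,096.52/yr
Earthquake insurance: $868.68/yr
Annual escrow total = $184.32 + $1,703.88 + $3,863.16 + $5,096.52 + $868.68 = $11,716.56
Monthly = $11,716.56 / 12 = $976.38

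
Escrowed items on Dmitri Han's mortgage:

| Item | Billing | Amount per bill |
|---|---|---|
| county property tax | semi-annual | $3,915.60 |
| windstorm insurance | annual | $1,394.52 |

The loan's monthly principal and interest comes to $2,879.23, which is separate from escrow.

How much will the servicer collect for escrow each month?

County property tax = $3,915.60 × 2 = $7,831.20 per year
Windstorm insurance = $1,394.52 per year
Annual escrow total = $9,225.72
Monthly = $9,225.72 ÷ 12 = $768.81

$768.81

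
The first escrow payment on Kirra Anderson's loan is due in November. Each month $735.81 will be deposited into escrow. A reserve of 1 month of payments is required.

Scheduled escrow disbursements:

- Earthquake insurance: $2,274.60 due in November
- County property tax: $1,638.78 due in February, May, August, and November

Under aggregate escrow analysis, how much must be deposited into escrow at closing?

Cushion = 1 × $735.81 = $735.81
Trial balance (start $0, +$735.81 each month, − disbursements):
  Nov: +$735.81 − $3,913.38 → -$3,177.57
  Dec: +$735.81 → -$2,441.76
  Jan: +$735.81 → -$1,705.95
  Feb: +$735.81 − $1,638.78 → -$2,608.92
  Mar: +$735.81 → -$1,873.11
  Apr: +$735.81 → -$1,137.30
  May: +$735.81 − $1,638.78 → -$2,040.27
  Jun: +$735.81 → -$1,304.46
  Jul: +$735.81 → -$568.65
  Aug: +$735.81 − $1,638.78 → -$1,471.62
  Sep: +$735.81 → -$735.81
  Oct: +$735.81 → $0.00
Lowest trial balance = -$3,177.57 (Nov)
Initial deposit = cushion − low point = $735.81 − (-$3,177.57) = $3,913.38

$3,913.38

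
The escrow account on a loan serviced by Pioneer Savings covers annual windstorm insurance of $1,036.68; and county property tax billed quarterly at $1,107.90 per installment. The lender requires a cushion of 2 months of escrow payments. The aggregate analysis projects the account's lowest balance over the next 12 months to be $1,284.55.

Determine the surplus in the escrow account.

Windstorm insurance — $1,036.68 per year
County property tax — $1,107.90 × 4 = $4,431.60 per year
Total annual escrow = $5,468.28
Monthly = $5,468.28 ÷ 12 = $455.69
Required cushion = 2 × $455.69 = $911.38
Surplus = $1,284.55 − $911.38 = $373.17

$373.17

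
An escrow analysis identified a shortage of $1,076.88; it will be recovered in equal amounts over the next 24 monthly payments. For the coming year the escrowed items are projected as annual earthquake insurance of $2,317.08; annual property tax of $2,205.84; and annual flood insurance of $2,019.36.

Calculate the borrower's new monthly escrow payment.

Earthquake insurance = $2,317.08
Property tax = $2,205.84
Flood insurance = $2,019.36
Yearly total = $6,542.28
Base monthly escrow = $6,542.28 / 12 = $545.19
Monthly shortage recovery: $1,076.88 ÷ 24 = $44.87
New monthly escrow = $545.19 + $44.87 = $590.06

$590.06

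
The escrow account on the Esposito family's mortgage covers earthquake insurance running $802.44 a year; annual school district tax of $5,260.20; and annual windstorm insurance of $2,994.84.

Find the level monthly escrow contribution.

Earthquake insurance — $802.44
School district tax — $5,260.20
Windstorm insurance — $2,994.84
Yearly total = $802.44 + $5,260.20 + $2,994.84 = $9,057.48
Per month = $9,057.48 / 12 = $754.79

$754.79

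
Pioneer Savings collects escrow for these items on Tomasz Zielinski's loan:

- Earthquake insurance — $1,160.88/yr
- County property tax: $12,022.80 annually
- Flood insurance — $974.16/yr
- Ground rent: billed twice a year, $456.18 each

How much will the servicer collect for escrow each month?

$1,255.85

Earthquake insurance — $1,160.88
County property tax — $12,022.80
Flood insurance — $974.16
Ground rent — $456.18 × 2 = $912.36
Total per year = $1,160.88 + $12,022.80 + $974.16 + $912.36 = $15,070.20
Base monthly escrow = $15,070.20 / 12 = $1,255.85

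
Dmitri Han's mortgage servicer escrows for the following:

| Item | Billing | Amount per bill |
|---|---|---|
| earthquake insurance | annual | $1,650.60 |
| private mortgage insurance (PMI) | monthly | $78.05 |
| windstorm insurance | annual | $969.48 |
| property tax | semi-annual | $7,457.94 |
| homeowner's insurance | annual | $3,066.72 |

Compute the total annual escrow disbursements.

Earthquake insurance: $1,650.60
Private mortgage insurance (PMI): $78.05 × 12 = $936.60
Windstorm insurance: $969.48
Property tax: $7,457.94 × 2 = $14,915.88
Homeowner's insurance: $3,066.72
Yearly total = $21,539.28

$21,539.28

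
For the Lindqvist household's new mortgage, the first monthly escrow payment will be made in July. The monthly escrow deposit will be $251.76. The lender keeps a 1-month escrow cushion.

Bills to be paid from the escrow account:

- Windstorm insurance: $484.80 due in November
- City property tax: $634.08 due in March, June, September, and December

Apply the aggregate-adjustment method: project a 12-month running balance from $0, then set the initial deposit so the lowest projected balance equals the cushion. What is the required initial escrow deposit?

$494.16

Cushion = 1 × $251.76 = $251.76
Trial balance (start $0, +$251.76 each month, − disbursements):
  Jul: +$251.76 → $251.76
  Aug: +$251.76 → $503.52
  Sep: +$251.76 − $634.08 → $121.20
  Oct: +$251.76 → $372.96
  Nov: +$251.76 − $484.80 → $139.92
  Dec: +$251.76 − $634.08 → -$242.40
  Jan: +$251.76 → $9.36
  Feb: +$251.76 → $261.12
  Mar: +$251.76 − $634.08 → -$121.20
  Apr: +$251.76 → $130.56
  May: +$251.76 → $382.32
  Jun: +$251.76 − $634.08 → $0.00
Lowest trial balance = -$242.40 (Dec)
Initial deposit = cushion − low point = $251.76 − (-$242.40) = $494.16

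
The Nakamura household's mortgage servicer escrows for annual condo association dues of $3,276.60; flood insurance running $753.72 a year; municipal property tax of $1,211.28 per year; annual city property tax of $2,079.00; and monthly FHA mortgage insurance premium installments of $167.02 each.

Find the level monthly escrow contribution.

$777.07

Condo association dues — $3,276.60
Flood insurance — $753.72
Municipal property tax — $1,211.28
City property tax — $2,079.00
FHA mortgage insurance premium — $167.02 × 12 = $2,004.24
Yearly total = $3,276.60 + $753.72 + $1,211.28 + $2,079.00 + $2,004.24 = $9,324.84
Per month = $9,324.84 / 12 = $777.07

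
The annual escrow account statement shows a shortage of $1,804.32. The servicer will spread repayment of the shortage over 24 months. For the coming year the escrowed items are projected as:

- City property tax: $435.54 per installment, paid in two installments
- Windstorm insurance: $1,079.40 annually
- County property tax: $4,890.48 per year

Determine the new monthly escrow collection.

City property tax = $435.54 × 2 = $871.08
Windstorm insurance = $1,079.40
County property tax = $4,890.48
Total annual escrow = $871.08 + $1,079.40 + $4,890.48 = $6,840.96
Monthly escrow = $6,840.96 / 12 = $570.08
Monthly shortage recovery: $1,804.32 ÷ 24 = $75.18
New monthly escrow = $570.08 + $75.18 = $645.26

$645.26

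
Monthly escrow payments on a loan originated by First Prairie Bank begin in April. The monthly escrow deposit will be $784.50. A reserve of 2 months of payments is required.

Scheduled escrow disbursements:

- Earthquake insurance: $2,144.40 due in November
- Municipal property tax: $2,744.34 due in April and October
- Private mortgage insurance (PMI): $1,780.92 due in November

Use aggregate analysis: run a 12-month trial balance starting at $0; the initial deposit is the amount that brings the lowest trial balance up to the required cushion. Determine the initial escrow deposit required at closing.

$4,707.00

Cushion = 2 × $784.50 = $1,569.00
Trial balance (start $0, +$784.50 each month, − disbursements):
  Apr: +$784.50 − $2,744.34 → -$1,959.84
  May: +$784.50 → -$1,175.34
  Jun: +$784.50 → -$390.84
  Jul: +$784.50 → $393.66
  Aug: +$784.50 → $1,178.16
  Sep: +$784.50 → $1,962.66
  Oct: +$784.50 − $2,744.34 → $2.82
  Nov: +$784.50 − $3,925.32 → -$3,138.00
  Dec: +$784.50 → -$2,353.50
  Jan: +$784.50 → -$1,569.00
  Feb: +$784.50 → -$784.50
  Mar: +$784.50 → $0.00
Lowest trial balance = -$3,138.00 (Nov)
Initial deposit = cushion − low point = $1,569.00 − (-$3,138.00) = $4,707.00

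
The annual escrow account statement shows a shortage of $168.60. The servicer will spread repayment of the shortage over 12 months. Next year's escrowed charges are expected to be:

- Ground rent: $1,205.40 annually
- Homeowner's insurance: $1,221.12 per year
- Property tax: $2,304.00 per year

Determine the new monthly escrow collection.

$408.26

Ground rent = $1,205.40 annually
Homeowner's insurance = $1,221.12 annually
Property tax = $2,304.00 annually
Total annual escrow = $4,730.52
Base monthly escrow = $4,730.52 / 12 = $394.21
Monthly shortage recovery: $168.60 / 12 = $14.05
Adjusted monthly = $394.21 + $14.05 = $408.26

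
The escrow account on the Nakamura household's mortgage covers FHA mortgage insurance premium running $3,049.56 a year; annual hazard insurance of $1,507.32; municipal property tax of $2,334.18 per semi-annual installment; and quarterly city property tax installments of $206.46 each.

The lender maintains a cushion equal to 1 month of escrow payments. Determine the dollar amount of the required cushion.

FHA mortgage insurance premium = $3,049.56 annually
Hazard insurance = $1,507.32 annually
Municipal property tax = $2,334.18 × 2 = $4,668.36 annually
City property tax = $206.46 × 4 = $825.84 annually
Total per year = $10,051.08
Monthly = $10,051.08 ÷ 12 = $837.59
Cushion = 1 × $837.59 = $837.59

$837.59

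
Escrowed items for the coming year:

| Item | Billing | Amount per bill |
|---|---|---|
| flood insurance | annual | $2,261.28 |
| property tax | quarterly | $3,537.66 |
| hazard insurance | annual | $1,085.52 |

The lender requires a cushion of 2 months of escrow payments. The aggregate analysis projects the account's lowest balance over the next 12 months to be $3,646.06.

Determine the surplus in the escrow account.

$729.82

Flood insurance — $2,261.28
Property tax — $3,537.66 × 4 = $14,150.64
Hazard insurance — $1,085.52
Annual escrow total = $2,261.28 + $14,150.64 + $1,085.52 = $17,497.44
Per month = $17,497.44 ÷ 12 = $1,458.12
Required cushion = 2 × $1,458.12 = $2,916.24
Excess over cushion: $3,646.06 − $2,916.24 = $729.82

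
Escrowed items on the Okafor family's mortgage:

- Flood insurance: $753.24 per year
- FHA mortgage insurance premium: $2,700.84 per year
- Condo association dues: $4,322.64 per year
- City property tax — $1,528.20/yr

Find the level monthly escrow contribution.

$775.41

Flood insurance — $753.24 annually
FHA mortgage insurance premium — $2,700.84 annually
Condo association dues — $4,322.64 annually
City property tax — $1,528.20 annually
Yearly total = $9,304.92
Base monthly escrow = $9,304.92 ÷ 12 = $775.41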